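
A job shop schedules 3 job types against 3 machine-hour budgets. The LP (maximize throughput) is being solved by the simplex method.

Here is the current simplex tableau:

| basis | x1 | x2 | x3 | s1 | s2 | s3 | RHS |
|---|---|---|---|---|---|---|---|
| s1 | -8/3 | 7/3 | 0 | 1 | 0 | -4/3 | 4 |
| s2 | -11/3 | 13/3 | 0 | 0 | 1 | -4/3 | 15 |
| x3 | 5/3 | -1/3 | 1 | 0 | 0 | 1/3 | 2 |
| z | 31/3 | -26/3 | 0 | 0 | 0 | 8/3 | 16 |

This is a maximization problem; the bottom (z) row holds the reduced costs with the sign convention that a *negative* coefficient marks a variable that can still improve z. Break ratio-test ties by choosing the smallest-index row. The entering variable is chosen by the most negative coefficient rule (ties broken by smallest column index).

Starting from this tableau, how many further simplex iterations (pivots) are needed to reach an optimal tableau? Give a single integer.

2

pivot: x2 in, s1 out → z = 216/7
pivot: s3 in, s2 out → z = 46
No improving column remains; optimal.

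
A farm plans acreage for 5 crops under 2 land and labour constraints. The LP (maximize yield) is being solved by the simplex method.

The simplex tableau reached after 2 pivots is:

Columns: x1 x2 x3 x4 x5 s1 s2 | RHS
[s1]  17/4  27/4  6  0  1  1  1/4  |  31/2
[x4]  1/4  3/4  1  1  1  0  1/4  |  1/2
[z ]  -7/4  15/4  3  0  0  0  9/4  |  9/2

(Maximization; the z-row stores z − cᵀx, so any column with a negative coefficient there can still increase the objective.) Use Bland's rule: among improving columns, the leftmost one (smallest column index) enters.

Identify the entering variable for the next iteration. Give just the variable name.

Objective-row coefficients: x1: -7/4, x2: 15/4, x3: 3, x4: 0, x5: 0, s1: 0, s2: 9/4.
Improving columns: x1. Bland's rule picks the smallest column index → x1.

x1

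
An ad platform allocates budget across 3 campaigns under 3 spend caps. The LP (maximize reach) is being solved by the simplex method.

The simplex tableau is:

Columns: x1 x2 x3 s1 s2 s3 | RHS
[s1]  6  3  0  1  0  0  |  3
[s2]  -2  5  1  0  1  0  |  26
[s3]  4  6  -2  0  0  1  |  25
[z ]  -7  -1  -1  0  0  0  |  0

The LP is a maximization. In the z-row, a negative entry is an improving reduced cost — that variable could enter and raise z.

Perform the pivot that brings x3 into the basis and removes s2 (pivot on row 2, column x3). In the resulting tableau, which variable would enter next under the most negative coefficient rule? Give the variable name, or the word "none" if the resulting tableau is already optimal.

x1

Pivot element 1. New z-row = old z-row − (-1)·(row 2/1).
Updated z-row coefficients: x1: -9, x2: 4, x3: 0, s1: 0, s2: 1, s3: 0.
The most negative is -9 in column x1, so x1 would enter next.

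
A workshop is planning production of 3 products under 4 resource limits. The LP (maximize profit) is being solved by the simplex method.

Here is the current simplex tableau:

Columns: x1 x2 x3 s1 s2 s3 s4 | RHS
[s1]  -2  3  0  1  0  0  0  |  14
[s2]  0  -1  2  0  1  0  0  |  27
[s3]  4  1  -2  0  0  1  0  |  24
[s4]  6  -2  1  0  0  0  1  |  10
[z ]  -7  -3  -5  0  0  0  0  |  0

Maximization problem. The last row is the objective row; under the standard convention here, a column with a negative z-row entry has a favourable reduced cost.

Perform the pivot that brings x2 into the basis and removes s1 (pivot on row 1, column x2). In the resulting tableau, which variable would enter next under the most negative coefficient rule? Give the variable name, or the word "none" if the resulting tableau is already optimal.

Pivot element 3. New z-row = old z-row − (-3)·(row 1/3).
Updated z-row coefficients: x1: -9, x2: 0, x3: -5, s1: 1, s2: 0, s3: 0, s4: 0.
The most negative is -9 in column x1, so x1 would enter next.

x1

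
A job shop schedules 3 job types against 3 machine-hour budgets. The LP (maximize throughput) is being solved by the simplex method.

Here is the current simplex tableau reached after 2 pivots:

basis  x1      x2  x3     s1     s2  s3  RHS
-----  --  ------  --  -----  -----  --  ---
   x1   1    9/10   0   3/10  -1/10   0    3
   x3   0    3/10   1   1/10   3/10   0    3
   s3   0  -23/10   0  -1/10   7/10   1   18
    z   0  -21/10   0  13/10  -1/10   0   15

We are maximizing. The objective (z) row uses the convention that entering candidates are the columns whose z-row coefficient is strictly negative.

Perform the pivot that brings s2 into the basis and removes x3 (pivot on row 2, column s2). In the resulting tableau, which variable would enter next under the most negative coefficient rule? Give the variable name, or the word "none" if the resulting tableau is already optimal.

x2

Pivot element 3/10. New z-row = old z-row − (-1/10)·(row 2/(3/10)).
Updated z-row coefficients: x1: 0, x2: -2, x3: 1/3, s1: 4/3, s2: 0, s3: 0.
The most negative is -2 in column x2, so x2 would enter next.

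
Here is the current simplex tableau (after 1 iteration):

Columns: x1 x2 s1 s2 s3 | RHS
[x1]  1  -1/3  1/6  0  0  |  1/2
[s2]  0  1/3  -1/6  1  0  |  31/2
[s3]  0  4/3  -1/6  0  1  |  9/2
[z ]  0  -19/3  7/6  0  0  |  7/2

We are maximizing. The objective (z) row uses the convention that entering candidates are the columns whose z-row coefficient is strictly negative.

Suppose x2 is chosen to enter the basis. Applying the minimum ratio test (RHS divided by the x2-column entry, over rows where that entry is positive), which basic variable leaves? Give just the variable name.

Ratios: row 1 (x1): entry -1/3 ≤ 0, skip; row 2 (s2): (31/2)/(1/3) = 93/2; row 3 (s3): (9/2)/(4/3) = 27/8.
Minimum ratio 27/8 is in the s3 row, so s3 leaves.

s3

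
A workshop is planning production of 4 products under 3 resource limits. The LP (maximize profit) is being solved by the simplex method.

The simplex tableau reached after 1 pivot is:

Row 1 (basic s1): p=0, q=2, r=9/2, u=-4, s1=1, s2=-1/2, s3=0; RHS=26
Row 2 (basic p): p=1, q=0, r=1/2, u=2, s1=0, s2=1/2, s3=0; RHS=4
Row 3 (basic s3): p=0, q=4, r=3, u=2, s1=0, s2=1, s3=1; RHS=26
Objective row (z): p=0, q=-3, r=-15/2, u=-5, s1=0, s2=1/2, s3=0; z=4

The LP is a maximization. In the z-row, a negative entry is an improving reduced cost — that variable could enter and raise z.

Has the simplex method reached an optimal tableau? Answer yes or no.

no

Column q has objective-row coefficient -3, which is negative; an improving pivot exists, so not yet optimal.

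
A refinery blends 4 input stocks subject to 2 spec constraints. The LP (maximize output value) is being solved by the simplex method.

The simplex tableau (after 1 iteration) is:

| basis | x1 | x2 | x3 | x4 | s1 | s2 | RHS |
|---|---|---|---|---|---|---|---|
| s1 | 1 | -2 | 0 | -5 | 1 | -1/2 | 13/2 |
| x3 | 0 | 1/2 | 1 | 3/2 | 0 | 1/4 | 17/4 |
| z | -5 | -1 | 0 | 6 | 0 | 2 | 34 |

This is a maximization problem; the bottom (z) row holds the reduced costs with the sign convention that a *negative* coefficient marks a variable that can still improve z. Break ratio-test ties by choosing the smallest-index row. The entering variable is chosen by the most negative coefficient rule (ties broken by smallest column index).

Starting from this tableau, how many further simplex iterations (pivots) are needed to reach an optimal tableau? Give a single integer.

3

pivot: x1 in, s1 out → z = 133/2
pivot: x4 in, x3 out → z = 361/3
pivot: x2 in, x4 out → z = 160
No improving column remains; optimal.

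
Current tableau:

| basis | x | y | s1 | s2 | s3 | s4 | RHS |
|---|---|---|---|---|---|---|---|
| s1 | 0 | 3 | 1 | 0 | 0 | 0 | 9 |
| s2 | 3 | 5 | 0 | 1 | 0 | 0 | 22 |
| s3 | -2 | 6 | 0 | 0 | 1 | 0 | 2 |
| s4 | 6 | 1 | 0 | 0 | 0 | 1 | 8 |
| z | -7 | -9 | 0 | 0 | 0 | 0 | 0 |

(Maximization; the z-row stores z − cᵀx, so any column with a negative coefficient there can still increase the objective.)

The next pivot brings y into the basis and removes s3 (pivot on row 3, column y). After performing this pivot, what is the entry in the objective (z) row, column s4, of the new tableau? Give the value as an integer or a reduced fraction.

0

Pivot element is row 3, column y: 6.
Normalize row 3: new (row 3, s4) = 0/6 = 0.
z-row ← z-row − (-9)·(new row 3): 0 − (-9)·0 = 0.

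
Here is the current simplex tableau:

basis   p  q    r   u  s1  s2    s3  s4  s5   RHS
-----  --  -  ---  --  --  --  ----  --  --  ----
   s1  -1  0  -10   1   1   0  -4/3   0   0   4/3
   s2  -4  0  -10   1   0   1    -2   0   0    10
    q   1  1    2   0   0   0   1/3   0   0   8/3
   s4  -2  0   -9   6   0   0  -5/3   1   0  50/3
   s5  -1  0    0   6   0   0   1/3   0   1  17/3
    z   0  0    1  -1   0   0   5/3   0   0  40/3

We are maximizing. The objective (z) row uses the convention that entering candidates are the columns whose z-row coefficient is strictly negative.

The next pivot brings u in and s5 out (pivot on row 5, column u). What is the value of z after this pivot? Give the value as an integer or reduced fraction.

257/18

Minimum ratio for u: (17/3)/6 = 17/18.
z changes by −(z-row coeff of u)·ratio = −(-1)·(17/18) = 17/18.
New z = 40/3 + (17/18) = 257/18.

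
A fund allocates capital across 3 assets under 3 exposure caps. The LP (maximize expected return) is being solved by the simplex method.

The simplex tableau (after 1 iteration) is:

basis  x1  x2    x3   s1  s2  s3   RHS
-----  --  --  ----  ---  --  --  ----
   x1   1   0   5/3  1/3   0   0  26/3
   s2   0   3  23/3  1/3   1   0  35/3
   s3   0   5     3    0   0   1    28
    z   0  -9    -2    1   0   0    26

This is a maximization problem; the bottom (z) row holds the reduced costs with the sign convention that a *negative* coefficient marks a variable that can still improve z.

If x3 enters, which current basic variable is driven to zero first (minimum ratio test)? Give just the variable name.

Ratios: row 1 (x1): (26/3)/(5/3) = 26/5; row 2 (s2): (35/3)/(23/3) = 35/23; row 3 (s3): 28/3 = 28/3.
Minimum ratio 35/23 is in the s2 row, so s2 leaves.

s2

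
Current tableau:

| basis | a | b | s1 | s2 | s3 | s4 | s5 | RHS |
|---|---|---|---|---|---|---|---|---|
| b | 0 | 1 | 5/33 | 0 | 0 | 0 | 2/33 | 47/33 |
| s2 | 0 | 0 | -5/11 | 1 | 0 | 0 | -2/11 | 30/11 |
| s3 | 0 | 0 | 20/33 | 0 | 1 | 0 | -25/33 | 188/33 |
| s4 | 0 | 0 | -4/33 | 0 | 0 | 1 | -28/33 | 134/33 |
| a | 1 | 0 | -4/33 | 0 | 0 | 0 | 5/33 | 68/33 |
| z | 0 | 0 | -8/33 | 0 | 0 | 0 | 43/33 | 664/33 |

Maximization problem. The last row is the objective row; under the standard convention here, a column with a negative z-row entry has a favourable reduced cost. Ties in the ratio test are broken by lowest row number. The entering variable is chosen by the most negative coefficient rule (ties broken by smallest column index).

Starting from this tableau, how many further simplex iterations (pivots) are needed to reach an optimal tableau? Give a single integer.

pivot: s1 in, b out → z = 112/5
No improving column remains; optimal.

1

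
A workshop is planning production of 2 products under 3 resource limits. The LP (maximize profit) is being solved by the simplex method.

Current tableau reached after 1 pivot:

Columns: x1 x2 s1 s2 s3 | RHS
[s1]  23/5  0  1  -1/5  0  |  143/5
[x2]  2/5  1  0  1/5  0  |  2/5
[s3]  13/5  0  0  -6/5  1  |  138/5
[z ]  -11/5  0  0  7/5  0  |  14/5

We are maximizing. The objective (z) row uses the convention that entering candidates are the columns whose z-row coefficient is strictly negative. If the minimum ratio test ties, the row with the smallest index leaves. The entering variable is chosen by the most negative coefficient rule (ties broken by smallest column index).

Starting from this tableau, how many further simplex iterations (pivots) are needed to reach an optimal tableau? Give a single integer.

1

pivot: x1 in, x2 out → z = 5
No improving column remains; optimal.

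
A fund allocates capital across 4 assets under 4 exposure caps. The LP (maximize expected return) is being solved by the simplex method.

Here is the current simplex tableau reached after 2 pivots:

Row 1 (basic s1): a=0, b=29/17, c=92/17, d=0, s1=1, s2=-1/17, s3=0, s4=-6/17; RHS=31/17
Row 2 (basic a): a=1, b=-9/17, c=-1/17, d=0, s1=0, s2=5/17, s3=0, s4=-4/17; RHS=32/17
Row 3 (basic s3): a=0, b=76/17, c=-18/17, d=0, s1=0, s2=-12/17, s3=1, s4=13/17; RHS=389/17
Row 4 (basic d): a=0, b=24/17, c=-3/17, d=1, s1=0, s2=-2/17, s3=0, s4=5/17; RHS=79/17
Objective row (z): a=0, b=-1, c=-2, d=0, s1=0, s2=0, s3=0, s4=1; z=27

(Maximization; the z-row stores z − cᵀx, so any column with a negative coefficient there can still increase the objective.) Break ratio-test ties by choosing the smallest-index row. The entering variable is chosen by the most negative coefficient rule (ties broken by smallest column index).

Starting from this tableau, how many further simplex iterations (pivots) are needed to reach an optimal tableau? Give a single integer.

3

pivot: c in, s1 out → z = 1273/46
pivot: b in, c out → z = 814/29
pivot: s2 in, a out → z = 227/8
No improving column remains; optimal.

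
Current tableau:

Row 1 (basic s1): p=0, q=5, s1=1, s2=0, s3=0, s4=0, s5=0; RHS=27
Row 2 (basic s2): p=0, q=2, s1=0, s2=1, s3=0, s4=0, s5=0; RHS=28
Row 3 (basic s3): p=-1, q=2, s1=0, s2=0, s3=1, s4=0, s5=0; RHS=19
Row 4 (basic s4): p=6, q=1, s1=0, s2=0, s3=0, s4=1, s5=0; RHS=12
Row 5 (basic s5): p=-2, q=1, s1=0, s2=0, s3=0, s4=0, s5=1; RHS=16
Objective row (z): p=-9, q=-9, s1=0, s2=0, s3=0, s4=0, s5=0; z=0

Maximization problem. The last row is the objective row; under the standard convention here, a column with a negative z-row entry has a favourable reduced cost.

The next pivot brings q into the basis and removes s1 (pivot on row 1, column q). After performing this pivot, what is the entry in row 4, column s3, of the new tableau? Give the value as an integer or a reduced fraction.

Pivot element is row 1, column q: 5.
Normalize row 1: new (row 1, s3) = 0/5 = 0.
row 4 ← row 4 − 1·(new row 1): 0 − 1·0 = 0.

0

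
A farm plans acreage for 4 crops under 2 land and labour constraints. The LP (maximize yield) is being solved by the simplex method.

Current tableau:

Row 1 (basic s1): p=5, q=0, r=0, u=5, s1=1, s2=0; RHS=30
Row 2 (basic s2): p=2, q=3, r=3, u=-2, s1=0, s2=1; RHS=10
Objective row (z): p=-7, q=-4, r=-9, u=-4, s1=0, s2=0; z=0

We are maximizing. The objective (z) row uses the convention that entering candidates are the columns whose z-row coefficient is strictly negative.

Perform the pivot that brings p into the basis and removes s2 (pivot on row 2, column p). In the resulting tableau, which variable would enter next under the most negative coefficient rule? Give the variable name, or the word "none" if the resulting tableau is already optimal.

u

Pivot element 2. New z-row = old z-row − (-7)·(row 2/2).
Updated z-row coefficients: p: 0, q: 13/2, r: 3/2, u: -11, s1: 0, s2: 7/2.
The most negative is -11 in column u, so u would enter next.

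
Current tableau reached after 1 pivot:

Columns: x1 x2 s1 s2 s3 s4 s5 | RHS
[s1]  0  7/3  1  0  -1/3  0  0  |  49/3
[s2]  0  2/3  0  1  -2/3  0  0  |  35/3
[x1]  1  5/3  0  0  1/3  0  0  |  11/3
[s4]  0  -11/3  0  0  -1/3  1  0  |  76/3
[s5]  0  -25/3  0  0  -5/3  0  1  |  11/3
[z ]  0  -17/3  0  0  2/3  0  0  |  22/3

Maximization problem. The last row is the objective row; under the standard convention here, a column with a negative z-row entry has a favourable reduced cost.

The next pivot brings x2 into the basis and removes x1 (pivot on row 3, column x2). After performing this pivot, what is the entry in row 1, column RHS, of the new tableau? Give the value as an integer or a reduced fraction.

Pivot element is row 3, column x2: 5/3.
Normalize row 3: new (row 3, RHS) = (11/3)/(5/3) = 11/5.
row 1 ← row 1 − (7/3)·(new row 3): 49/3 − (7/3)·(11/5) = 56/5.

56/5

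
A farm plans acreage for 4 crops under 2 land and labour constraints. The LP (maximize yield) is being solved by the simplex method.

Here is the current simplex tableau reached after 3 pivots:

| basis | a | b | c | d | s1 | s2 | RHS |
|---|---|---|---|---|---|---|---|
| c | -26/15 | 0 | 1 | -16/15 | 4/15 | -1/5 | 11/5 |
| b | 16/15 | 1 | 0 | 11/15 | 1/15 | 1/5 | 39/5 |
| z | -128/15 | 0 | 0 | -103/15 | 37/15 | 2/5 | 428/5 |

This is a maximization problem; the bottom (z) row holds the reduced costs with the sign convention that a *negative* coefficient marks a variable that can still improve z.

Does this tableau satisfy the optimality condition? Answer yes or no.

no

Column a has objective-row coefficient -128/15, which is negative; an improving pivot exists, so not yet optimal.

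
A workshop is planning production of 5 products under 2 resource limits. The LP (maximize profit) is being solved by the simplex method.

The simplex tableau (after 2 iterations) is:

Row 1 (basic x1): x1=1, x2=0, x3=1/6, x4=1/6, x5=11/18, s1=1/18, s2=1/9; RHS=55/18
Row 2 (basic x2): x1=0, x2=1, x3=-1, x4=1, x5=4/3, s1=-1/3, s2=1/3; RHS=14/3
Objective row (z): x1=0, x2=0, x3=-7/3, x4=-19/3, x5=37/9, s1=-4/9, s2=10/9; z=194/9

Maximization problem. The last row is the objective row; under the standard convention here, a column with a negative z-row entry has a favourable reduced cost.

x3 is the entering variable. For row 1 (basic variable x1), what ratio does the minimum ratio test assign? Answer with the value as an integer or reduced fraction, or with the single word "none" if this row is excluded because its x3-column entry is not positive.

55/3

Ratio = RHS / (x3 entry) = (55/18) / (1/6) = 55/3.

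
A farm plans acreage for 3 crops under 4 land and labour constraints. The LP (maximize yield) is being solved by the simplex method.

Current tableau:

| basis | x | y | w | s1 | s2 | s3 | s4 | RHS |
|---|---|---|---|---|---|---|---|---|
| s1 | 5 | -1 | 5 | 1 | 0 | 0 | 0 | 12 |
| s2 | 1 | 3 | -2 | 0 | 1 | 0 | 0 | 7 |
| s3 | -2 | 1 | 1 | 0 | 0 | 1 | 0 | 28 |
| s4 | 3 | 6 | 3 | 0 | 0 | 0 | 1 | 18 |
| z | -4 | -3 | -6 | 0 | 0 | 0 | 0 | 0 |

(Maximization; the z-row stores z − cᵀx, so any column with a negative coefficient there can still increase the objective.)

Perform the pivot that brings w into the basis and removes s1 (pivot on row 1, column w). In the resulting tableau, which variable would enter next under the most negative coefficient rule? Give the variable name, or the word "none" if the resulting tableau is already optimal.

Pivot element 5. New z-row = old z-row − (-6)·(row 1/5).
Updated z-row coefficients: x: 2, y: -21/5, w: 0, s1: 6/5, s2: 0, s3: 0, s4: 0.
The most negative is -21/5 in column y, so y would enter next.

y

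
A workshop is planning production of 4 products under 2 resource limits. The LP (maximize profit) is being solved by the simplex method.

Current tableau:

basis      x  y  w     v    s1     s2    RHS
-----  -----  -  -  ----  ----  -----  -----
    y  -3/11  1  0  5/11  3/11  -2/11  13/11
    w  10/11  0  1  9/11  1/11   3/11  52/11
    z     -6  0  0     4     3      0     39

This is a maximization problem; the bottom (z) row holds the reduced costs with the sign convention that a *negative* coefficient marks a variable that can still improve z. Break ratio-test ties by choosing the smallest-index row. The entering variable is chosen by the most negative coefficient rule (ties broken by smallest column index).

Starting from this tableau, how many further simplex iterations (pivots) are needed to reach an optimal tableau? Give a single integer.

pivot: x in, w out → z = 351/5
No improving column remains; optimal.

1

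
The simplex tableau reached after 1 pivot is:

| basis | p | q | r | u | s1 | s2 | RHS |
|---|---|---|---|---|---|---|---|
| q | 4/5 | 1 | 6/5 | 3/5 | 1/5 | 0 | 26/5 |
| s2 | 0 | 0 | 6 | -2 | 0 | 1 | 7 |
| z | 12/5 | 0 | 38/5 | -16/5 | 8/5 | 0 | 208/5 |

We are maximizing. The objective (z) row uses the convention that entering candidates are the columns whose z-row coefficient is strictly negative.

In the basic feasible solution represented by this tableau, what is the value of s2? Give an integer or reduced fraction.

s2 is basic (row 2); its value is the RHS of that row: 7.

7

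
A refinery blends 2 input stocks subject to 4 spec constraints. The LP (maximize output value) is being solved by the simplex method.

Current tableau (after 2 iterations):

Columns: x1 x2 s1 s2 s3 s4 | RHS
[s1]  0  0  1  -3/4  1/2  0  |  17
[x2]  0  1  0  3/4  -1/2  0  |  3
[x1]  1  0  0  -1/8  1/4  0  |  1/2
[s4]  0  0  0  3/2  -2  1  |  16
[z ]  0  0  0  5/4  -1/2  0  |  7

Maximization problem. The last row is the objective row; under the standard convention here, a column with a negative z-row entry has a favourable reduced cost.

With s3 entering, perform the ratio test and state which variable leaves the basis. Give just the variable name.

x1

Ratios: row 1 (s1): 17/(1/2) = 34; row 2 (x2): entry -1/2 ≤ 0, skip; row 3 (x1): (1/2)/(1/4) = 2; row 4 (s4): entry -2 ≤ 0, skip.
Minimum ratio 2 is in the x1 row, so x1 leaves.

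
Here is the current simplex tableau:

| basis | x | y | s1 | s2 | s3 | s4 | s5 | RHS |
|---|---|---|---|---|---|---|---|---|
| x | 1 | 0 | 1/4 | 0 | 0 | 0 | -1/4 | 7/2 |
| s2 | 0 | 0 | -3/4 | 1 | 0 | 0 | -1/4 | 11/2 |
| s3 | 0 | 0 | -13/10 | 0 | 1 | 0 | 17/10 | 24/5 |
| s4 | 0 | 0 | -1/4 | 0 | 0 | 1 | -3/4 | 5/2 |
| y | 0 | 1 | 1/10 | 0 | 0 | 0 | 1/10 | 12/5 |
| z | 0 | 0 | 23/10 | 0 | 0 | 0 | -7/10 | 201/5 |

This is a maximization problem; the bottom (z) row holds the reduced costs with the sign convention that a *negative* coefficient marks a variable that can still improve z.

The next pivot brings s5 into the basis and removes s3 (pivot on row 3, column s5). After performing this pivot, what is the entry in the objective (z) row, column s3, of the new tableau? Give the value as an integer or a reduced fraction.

Pivot element is row 3, column s5: 17/10.
Normalize row 3: new (row 3, s3) = 1/(17/10) = 10/17.
z-row ← z-row − (-7/10)·(new row 3): 0 − (-7/10)·(10/17) = 7/17.

7/17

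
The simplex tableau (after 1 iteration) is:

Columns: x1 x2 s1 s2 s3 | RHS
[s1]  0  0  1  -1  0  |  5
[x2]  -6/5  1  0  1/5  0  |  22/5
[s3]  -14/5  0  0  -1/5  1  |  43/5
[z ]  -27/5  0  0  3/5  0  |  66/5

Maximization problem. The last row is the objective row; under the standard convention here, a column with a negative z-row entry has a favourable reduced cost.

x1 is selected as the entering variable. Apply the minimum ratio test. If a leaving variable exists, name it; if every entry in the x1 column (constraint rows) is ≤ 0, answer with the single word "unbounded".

x1-column entries: row 1: 0, row 2: -6/5, row 3: -14/5. All ≤ 0, so x1 can increase without bound; the LP is unbounded in this direction.

unbounded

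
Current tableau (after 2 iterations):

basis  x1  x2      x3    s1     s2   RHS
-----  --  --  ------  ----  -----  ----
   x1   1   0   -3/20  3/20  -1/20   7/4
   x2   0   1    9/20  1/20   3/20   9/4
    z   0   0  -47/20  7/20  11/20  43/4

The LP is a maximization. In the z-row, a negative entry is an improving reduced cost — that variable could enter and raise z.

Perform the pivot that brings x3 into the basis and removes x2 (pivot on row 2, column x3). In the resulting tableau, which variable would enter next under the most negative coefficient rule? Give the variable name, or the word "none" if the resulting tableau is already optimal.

none

Pivot element 9/20. New z-row = old z-row − (-47/20)·(row 2/(9/20)).
Updated z-row coefficients: x1: 0, x2: 47/9, x3: 0, s1: 11/18, s2: 4/3.
No coefficient is strictly negative; the tableau after this pivot is optimal.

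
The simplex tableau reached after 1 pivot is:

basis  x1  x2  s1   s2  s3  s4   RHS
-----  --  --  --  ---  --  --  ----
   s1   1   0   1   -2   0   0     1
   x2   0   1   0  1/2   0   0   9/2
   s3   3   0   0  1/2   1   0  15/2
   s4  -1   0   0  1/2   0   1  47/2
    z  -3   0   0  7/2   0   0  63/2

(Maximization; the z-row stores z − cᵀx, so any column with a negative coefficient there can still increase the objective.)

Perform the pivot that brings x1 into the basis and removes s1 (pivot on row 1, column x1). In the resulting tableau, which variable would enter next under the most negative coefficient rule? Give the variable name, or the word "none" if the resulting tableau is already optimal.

Pivot element 1. New z-row = old z-row − (-3)·(row 1/1).
Updated z-row coefficients: x1: 0, x2: 0, s1: 3, s2: -5/2, s3: 0, s4: 0.
The most negative is -5/2 in column s2, so s2 would enter next.

s2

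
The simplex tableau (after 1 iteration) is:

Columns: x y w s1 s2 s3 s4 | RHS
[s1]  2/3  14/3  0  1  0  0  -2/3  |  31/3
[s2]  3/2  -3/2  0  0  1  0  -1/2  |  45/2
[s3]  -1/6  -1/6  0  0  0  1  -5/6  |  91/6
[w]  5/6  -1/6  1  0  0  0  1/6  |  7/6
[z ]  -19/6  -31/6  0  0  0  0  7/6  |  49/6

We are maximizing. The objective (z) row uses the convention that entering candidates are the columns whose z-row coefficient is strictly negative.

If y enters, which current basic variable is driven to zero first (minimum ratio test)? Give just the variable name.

s1

Ratios: row 1 (s1): (31/3)/(14/3) = 31/14; row 2 (s2): entry -3/2 ≤ 0, skip; row 3 (s3): entry -1/6 ≤ 0, skip; row 4 (w): entry -1/6 ≤ 0, skip.
Minimum ratio 31/14 is in the s1 row, so s1 leaves.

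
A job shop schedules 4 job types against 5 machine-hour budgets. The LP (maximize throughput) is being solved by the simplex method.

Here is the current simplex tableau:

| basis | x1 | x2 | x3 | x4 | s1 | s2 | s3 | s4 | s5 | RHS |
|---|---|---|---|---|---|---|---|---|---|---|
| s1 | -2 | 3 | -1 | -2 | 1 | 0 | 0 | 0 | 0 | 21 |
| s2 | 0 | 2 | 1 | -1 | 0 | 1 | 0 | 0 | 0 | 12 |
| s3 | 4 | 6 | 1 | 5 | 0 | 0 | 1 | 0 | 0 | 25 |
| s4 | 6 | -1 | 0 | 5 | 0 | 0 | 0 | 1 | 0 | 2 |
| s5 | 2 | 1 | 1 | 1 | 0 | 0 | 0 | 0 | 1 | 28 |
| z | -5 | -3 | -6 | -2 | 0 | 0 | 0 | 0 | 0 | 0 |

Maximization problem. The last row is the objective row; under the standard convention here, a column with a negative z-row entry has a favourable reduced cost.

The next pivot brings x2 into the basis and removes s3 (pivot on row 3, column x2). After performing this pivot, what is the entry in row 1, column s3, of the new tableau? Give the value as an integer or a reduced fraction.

-1/2

Pivot element is row 3, column x2: 6.
Normalize row 3: new (row 3, s3) = 1/6 = 1/6.
row 1 ← row 1 − 3·(new row 3): 0 − 3·(1/6) = -1/2.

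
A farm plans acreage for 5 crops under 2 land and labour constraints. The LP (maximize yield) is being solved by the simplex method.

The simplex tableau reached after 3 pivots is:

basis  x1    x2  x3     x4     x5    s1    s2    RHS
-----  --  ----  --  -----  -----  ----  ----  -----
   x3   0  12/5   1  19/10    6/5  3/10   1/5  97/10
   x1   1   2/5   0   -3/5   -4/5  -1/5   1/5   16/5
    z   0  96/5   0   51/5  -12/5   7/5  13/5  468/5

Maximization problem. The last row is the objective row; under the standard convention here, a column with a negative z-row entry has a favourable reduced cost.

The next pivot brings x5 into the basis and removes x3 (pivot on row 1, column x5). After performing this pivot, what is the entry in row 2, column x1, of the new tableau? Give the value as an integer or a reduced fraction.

1

Pivot element is row 1, column x5: 6/5.
Normalize row 1: new (row 1, x1) = 0/(6/5) = 0.
row 2 ← row 2 − (-4/5)·(new row 1): 1 − (-4/5)·0 = 1.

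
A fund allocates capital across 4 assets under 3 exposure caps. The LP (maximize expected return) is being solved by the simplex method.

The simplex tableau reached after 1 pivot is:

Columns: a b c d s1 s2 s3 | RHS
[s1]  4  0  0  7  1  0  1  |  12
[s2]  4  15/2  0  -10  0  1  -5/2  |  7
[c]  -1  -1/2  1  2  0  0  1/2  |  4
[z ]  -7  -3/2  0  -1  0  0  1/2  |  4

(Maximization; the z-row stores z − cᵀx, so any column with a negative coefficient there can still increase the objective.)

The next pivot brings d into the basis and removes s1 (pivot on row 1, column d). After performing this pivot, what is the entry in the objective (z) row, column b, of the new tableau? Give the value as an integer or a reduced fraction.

-3/2

Pivot element is row 1, column d: 7.
Normalize row 1: new (row 1, b) = 0/7 = 0.
z-row ← z-row − (-1)·(new row 1): -3/2 − (-1)·0 = -3/2.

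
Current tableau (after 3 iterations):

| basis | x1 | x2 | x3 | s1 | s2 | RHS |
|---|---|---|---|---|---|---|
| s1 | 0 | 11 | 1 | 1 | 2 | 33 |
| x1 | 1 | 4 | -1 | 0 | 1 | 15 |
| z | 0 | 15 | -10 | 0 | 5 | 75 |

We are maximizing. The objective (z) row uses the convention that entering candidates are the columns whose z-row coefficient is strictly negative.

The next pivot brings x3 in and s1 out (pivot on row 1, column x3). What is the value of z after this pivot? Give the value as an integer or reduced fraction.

Minimum ratio for x3: 33/1 = 33.
z changes by −(z-row coeff of x3)·ratio = −(-10)·33 = 330.
New z = 75 + 330 = 405.

405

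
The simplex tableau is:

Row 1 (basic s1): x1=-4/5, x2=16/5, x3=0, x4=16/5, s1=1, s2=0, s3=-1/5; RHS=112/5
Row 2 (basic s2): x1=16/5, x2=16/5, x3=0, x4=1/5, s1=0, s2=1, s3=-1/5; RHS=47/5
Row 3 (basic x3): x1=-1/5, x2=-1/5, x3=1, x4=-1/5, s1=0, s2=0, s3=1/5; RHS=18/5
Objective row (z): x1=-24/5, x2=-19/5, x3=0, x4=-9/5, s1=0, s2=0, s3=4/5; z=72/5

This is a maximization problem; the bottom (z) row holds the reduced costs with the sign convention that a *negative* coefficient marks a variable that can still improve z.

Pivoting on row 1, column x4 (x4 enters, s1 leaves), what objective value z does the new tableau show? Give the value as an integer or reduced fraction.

Minimum ratio for x4: (112/5)/(16/5) = 7.
z changes by −(z-row coeff of x4)·ratio = −(-9/5)·7 = 63/5.
New z = 72/5 + (63/5) = 27.

27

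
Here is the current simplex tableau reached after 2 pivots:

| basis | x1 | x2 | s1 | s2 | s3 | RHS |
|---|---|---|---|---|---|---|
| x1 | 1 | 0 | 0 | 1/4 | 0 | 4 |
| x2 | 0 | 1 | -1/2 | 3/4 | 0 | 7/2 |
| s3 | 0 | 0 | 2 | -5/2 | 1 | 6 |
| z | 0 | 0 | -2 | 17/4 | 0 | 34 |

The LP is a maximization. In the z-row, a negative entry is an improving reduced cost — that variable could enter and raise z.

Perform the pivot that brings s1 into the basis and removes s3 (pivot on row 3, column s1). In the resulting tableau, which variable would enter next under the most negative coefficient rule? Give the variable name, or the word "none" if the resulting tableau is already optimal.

Pivot element 2. New z-row = old z-row − (-2)·(row 3/2).
Updated z-row coefficients: x1: 0, x2: 0, s1: 0, s2: 7/4, s3: 1.
No coefficient is strictly negative; the tableau after this pivot is optimal.

none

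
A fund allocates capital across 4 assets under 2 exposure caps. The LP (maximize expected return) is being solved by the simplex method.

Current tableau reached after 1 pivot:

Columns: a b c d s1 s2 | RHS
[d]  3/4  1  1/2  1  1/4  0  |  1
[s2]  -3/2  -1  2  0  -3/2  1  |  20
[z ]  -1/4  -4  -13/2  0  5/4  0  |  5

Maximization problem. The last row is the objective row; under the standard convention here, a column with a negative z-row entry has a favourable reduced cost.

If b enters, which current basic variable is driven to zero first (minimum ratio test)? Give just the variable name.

d

Ratios: row 1 (d): 1/1 = 1; row 2 (s2): entry -1 ≤ 0, skip.
Minimum ratio 1 is in the d row, so d leaves.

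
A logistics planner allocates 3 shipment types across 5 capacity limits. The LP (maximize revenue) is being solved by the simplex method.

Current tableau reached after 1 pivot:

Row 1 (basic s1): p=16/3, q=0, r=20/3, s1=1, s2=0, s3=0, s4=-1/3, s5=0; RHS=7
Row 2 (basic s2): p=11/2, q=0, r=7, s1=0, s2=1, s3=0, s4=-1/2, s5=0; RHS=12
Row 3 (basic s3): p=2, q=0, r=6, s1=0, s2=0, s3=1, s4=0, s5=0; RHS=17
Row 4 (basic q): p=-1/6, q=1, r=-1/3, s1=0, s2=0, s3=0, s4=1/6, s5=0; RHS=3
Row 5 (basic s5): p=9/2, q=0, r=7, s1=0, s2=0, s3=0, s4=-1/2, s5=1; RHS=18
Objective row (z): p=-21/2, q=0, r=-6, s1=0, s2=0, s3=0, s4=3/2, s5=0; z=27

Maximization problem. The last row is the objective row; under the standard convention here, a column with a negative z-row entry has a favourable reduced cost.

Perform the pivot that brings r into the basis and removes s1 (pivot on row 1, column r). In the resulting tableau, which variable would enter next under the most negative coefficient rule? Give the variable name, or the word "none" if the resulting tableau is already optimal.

p

Pivot element 20/3. New z-row = old z-row − (-6)·(row 1/(20/3)).
Updated z-row coefficients: p: -57/10, q: 0, r: 0, s1: 9/10, s2: 0, s3: 0, s4: 6/5, s5: 0.
The most negative is -57/10 in column p, so p would enter next.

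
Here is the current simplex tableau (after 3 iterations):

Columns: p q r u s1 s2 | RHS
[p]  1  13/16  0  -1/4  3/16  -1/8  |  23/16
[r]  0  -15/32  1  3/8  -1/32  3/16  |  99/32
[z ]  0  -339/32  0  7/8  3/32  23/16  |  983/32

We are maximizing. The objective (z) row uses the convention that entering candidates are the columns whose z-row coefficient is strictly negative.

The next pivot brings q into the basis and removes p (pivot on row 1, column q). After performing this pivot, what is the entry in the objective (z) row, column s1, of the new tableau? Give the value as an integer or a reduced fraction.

Pivot element is row 1, column q: 13/16.
Normalize row 1: new (row 1, s1) = (3/16)/(13/16) = 3/13.
z-row ← z-row − (-339/32)·(new row 1): 3/32 − (-339/32)·(3/13) = 33/13.

33/13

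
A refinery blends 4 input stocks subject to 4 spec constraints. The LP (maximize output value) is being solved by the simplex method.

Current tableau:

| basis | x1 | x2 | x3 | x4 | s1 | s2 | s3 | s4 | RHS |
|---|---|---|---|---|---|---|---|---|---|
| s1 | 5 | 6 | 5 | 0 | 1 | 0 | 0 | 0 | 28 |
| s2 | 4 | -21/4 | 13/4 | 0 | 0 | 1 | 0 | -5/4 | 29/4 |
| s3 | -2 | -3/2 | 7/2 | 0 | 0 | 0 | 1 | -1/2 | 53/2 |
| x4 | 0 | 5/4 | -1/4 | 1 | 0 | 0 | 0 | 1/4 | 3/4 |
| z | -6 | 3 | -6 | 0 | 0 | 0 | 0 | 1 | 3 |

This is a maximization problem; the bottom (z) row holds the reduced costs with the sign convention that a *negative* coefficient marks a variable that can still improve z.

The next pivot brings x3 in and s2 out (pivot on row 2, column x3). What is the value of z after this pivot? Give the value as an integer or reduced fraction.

Minimum ratio for x3: (29/4)/(13/4) = 29/13.
z changes by −(z-row coeff of x3)·ratio = −(-6)·(29/13) = 174/13.
New z = 3 + (174/13) = 213/13.

213/13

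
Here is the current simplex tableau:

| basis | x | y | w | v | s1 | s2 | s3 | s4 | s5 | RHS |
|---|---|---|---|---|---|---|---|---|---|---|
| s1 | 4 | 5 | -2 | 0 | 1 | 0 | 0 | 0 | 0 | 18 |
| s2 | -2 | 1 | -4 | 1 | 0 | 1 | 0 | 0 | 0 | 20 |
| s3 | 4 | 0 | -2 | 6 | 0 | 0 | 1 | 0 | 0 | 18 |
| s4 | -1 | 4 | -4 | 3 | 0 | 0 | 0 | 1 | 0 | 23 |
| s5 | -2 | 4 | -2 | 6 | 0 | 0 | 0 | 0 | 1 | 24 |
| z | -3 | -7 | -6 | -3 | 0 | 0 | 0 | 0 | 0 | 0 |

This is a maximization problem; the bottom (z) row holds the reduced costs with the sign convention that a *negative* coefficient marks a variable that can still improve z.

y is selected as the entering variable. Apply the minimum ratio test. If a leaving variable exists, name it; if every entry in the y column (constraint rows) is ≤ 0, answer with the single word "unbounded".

s1

Ratios: row 1 (s1): 18/5 = 18/5; row 2 (s2): 20/1 = 20; row 3 (s3): entry 0 ≤ 0, skip; row 4 (s4): 23/4 = 23/4; row 5 (s5): 24/4 = 6.
Minimum ratio is in the s1 row, so s1 leaves.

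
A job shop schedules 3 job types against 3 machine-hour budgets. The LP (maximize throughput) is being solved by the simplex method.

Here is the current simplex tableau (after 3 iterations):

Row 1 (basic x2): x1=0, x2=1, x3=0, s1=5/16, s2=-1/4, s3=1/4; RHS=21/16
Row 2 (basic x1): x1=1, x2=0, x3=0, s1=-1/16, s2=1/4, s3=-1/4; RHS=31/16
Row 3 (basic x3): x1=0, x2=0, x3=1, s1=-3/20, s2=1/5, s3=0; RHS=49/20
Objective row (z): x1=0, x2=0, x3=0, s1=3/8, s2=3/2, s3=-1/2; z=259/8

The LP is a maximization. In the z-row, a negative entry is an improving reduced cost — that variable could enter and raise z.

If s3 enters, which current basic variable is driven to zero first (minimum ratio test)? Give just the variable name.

x2

Ratios: row 1 (x2): (21/16)/(1/4) = 21/4; row 2 (x1): entry -1/4 ≤ 0, skip; row 3 (x3): entry 0 ≤ 0, skip.
Minimum ratio 21/4 is in the x2 row, so x2 leaves.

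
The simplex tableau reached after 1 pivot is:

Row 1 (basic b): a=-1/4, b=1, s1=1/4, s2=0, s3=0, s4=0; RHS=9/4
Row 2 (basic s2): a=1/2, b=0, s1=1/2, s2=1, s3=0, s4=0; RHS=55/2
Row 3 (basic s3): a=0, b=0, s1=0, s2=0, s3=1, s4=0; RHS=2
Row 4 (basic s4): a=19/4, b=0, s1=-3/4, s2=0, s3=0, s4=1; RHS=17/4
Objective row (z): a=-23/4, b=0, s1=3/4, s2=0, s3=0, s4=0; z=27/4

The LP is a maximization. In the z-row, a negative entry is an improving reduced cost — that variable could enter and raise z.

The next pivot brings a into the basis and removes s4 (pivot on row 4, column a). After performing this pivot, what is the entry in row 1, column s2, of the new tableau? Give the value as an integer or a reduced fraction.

Pivot element is row 4, column a: 19/4.
Normalize row 4: new (row 4, s2) = 0/(19/4) = 0.
row 1 ← row 1 − (-1/4)·(new row 4): 0 − (-1/4)·0 = 0.

0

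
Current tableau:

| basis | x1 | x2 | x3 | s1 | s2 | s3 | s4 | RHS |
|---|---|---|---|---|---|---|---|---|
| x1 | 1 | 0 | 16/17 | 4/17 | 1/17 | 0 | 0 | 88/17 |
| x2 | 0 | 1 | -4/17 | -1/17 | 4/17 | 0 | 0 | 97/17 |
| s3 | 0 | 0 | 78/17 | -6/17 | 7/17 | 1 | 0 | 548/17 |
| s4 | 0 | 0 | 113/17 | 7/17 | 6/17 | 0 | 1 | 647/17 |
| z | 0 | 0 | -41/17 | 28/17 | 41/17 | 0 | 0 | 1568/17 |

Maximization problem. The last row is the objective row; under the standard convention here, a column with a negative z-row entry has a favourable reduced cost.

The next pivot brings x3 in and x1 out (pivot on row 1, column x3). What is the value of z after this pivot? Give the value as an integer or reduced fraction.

Minimum ratio for x3: (88/17)/(16/17) = 11/2.
z changes by −(z-row coeff of x3)·ratio = −(-41/17)·(11/2) = 451/34.
New z = 1568/17 + (451/34) = 211/2.

211/2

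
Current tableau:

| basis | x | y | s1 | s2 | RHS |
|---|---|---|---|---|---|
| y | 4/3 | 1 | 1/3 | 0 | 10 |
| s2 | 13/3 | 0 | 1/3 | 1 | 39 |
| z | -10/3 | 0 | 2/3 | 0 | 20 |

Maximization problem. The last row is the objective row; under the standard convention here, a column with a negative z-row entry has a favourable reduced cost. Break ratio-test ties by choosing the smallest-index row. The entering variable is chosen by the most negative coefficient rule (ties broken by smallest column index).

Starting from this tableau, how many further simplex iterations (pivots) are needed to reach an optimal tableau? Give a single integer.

pivot: x in, y out → z = 45
No improving column remains; optimal.

1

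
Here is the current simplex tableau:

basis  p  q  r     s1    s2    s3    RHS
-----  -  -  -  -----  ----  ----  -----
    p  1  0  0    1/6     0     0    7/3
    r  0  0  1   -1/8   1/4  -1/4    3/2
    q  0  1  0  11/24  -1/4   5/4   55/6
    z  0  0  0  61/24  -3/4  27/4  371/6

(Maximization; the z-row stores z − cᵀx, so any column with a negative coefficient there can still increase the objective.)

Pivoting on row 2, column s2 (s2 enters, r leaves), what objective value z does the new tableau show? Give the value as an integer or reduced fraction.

Minimum ratio for s2: (3/2)/(1/4) = 6.
z changes by −(z-row coeff of s2)·ratio = −(-3/4)·6 = 9/2.
New z = 371/6 + (9/2) = 199/3.

199/3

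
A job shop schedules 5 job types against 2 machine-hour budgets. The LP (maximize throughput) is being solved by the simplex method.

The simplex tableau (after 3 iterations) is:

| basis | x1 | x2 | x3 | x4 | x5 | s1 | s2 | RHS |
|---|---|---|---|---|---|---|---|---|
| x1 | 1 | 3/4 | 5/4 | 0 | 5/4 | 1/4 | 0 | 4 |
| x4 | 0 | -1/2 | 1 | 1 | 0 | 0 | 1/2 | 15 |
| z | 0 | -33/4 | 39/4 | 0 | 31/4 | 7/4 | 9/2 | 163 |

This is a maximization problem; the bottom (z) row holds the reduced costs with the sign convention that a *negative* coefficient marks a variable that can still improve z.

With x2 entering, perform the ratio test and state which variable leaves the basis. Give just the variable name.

x1

Ratios: row 1 (x1): 4/(3/4) = 16/3; row 2 (x4): entry -1/2 ≤ 0, skip.
Minimum ratio 16/3 is in the x1 row, so x1 leaves.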